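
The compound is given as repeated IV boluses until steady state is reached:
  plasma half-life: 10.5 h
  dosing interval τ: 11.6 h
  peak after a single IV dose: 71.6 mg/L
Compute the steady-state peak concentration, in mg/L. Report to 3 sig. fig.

k = ln2 / t½ = 0.693147 / 10.5 = 0.06601 h⁻¹
e^(−kτ) = e^(−0.06601 × 11.6) = 0.4650
Accumulation ratio R = 1 / (1 − e^(−kτ)) = 1 / (1 − 0.4650) = 1.869
Steady-state peak = C₀ × R = 71.6 × 1.869 = 133.8 mg/L

134 mg/L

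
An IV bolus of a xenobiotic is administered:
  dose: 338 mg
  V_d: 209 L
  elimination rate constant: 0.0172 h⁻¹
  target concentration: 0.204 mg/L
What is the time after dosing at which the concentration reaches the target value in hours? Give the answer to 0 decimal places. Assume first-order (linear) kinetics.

120 h

C₀ = Dose / Vd = 338.0 / 209 = 1.617 mg/L
t = ln(C₀ / C) / k = ln(1.617 / 0.204) / 0.01720
  = ln(7.926) / 0.01720 = 2.070 / 0.01720 = 120.3 h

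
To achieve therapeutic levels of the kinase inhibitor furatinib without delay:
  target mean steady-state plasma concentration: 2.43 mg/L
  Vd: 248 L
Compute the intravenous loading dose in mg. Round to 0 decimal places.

LD = Css × Vd = 2.43 × 248 = 602.6 mg

603 mg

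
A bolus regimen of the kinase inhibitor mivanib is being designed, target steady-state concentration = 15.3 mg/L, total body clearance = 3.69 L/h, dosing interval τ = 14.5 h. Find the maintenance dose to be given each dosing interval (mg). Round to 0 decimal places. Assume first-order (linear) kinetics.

819 mg

At steady state, Dose/τ = Css × CL.
Dose = Css × CL × τ = 15.3 × 3.690 × 14.5 = 818.6 mg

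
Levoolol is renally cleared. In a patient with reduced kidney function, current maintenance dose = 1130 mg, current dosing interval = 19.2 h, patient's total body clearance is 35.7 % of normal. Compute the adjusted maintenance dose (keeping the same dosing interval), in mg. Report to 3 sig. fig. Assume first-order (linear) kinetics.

403 mg

To keep the same average steady-state level, dosing rate must scale with clearance.
CL ratio = 35.7 / 100 = 0.3570
New dose (same interval) = 1130 × 0.3570 = 403.4 mg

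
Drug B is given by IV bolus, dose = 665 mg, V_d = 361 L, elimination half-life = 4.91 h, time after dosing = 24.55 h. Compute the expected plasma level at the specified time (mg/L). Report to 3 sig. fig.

0.0576 mg/L

C₀ = Dose / Vd = 665.0 / 361 = 1.842 mg/L
k = ln2 / t½ = 0.693147 / 4.91 = 0.1412 h⁻¹
t / t½ = 24.55 / 4.91 = 5 half-lives
C = C₀ × (1/2)^5 = 1.842 × 0.03125 = 0.05756 mg/L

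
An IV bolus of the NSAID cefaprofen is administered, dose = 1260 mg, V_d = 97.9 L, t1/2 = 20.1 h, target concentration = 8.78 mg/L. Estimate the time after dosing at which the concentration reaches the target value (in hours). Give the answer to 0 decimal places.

C₀ = Dose / Vd = 1260 / 97.9 = 12.87 mg/L
k = ln2 / t½ = 0.693147 / 20.1 = 0.03448 h⁻¹
t = ln(C₀ / C) / k = ln(12.87 / 8.78) / 0.03448
  = ln(1.466) / 0.03448 = 0.3825 / 0.03448 = 11.09 h

11 h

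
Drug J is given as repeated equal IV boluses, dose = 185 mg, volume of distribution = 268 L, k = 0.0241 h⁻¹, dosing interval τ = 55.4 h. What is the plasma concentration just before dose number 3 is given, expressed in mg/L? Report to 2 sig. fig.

0.23 mg/L

C₀ per dose = Dose / Vd = 185 / 268 = 0.6903 mg/L
Fraction remaining after one interval: r = e^(−kτ) = e^(−0.02410 × 55.4) = 0.2631
Before dose 3, 2 doses have been given (aged 1τ, 2τ).
C_trough = C₀ × (r + r²) = 0.6903 × (0.2631 + 0.06922) = 0.2294 mg/L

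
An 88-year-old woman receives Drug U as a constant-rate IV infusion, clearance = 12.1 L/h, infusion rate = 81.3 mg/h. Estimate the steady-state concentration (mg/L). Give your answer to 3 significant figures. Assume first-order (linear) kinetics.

6.72 mg/L

At steady state Css = R₀ / CL = 81.3 / 12.10 = 6.719 mg/L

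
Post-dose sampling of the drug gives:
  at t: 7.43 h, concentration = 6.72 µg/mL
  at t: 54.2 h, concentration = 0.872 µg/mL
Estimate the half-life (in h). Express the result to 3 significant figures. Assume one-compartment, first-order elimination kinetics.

15.9 h

k = ln(C₁/C₂) / (t₂ − t₁) = ln(6.72/0.872) / (54.2 − 7.43)
  = 2.042 / 46.77 = 0.04366 h⁻¹
t½ = ln2 / k = 0.693147 / 0.04366 = 15.88 h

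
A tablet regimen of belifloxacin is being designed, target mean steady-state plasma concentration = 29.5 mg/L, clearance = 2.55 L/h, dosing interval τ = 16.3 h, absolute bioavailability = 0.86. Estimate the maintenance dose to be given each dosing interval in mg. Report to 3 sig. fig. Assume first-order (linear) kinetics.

At steady state, F × (Dose/τ) = Css × CL.
Dose = Css × CL × τ / F = 29.5 × 2.550 × 16.3 / 0.86 = 1426 mg

1430 mg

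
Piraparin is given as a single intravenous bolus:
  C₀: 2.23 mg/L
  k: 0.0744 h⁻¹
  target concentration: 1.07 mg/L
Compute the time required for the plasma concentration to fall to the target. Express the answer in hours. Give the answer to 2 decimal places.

9.87 h

t = ln(C₀ / C) / k = ln(2.230 / 1.07) / 0.07440
  = ln(2.084) / 0.07440 = 0.7343 / 0.07440 = 9.870 h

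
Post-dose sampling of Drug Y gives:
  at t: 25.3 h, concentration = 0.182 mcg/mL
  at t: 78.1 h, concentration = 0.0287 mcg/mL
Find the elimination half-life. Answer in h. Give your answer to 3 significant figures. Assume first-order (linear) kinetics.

19.8 h

k = ln(C₁/C₂) / (t₂ − t₁) = ln(0.182/0.0287) / (78.1 − 25.3)
  = 1.847 / 52.80 = 0.03498 h⁻¹
t½ = ln2 / k = 0.693147 / 0.03498 = 19.82 h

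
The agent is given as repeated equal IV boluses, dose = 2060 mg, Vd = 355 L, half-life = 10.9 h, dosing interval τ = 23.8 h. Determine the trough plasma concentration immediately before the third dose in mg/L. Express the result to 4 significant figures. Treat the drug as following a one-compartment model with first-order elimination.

1.559 mg/L

C₀ per dose = Dose / Vd = 2060 / 355 = 5.803 mg/L
k = ln2 / t½ = 0.693147 / 10.9 = 0.06359 h⁻¹
Fraction remaining after one interval: r = e^(−kτ) = e^(−0.06359 × 23.8) = 0.2202
Before dose 3, 2 doses have been given (aged 1τ, 2τ).
C_trough = C₀ × (r + r²) = 5.803 × (0.2202 + 0.04849) = 1.559 mg/L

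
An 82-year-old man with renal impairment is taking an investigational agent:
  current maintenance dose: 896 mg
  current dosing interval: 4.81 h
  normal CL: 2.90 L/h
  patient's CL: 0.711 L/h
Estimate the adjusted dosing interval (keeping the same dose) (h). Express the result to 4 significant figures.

To keep the same average steady-state level, dosing rate must scale with clearance.
CL ratio = 0.711 / 2.90 = 0.2452
New interval (same dose) = 4.81 / 0.2452 = 19.62 h

19.62 h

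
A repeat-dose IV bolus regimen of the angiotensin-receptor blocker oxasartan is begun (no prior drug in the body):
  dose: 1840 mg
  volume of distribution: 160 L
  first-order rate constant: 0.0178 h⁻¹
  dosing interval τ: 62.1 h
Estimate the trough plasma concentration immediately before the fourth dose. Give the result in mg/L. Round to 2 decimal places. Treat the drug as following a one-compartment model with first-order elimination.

C₀ per dose = Dose / Vd = 1840 / 160 = 11.50 mg/L
Fraction remaining after one interval: r = e^(−kτ) = e^(−0.01780 × 62.1) = 0.3311
Before dose 4, 3 doses have been given (aged 1τ, 2τ, 3τ).
C_trough = C₀ × (r + r² + … + r^3) = C₀ × r(1−r^3)/(1−r)
        = 11.50 × 0.3311 × (1 − 0.03630) / (1 − 0.3311) = 5.486 mg/L

5.49 mg/L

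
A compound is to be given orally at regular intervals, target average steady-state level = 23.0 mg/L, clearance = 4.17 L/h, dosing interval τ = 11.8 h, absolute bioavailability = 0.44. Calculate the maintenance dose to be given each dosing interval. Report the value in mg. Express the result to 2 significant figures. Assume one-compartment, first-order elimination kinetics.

2600 mg

At steady state, F × (Dose/τ) = Css × CL.
Dose = Css × CL × τ / F = 23.0 × 4.170 × 11.8 / 0.44 = 2572 mg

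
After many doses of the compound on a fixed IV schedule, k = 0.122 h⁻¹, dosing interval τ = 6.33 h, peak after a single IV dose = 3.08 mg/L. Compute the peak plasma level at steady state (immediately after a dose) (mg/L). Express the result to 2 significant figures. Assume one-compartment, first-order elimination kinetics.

e^(−kτ) = e^(−0.1220 × 6.33) = 0.4620
Accumulation ratio R = 1 / (1 − e^(−kτ)) = 1 / (1 − 0.4620) = 1.859
Steady-state peak = C₀ × R = 3.08 × 1.859 = 5.726 mg/L

5.7 mg/L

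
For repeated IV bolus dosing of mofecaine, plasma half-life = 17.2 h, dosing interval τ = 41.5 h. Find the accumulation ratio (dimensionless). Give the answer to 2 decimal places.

k = ln2 / t½ = 0.693147 / 17.2 = 0.04030 h⁻¹
e^(−kτ) = e^(−0.04030 × 41.5) = 0.1878
Accumulation ratio R = 1 / (1 − e^(−kτ)) = 1 / (1 − 0.1878) = 1.231

1.23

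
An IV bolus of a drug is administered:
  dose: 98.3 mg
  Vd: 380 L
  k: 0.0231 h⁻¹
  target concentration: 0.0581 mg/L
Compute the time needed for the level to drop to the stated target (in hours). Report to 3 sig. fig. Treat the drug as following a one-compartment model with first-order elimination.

64.7 h

C₀ = Dose / Vd = 98.30 / 380 = 0.2587 mg/L
t = ln(C₀ / C) / k = ln(0.2587 / 0.0581) / 0.02310
  = ln(4.453) / 0.02310 = 1.494 / 0.02310 = 64.68 h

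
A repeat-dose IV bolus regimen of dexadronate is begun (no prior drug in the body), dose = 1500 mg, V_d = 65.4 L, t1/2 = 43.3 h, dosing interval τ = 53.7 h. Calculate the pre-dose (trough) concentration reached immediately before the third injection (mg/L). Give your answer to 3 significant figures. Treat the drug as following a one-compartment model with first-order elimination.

13.8 mg/L

C₀ per dose = Dose / Vd = 1500 / 65.4 = 22.94 mg/L
k = ln2 / t½ = 0.693147 / 43.3 = 0.01601 h⁻¹
Fraction remaining after one interval: r = e^(−kτ) = e^(−0.01601 × 53.7) = 0.4233
Before dose 3, 2 doses have been given (aged 1τ, 2τ).
C_trough = C₀ × (r + r²) = 22.94 × (0.4233 + 0.1792) = 13.82 mg/L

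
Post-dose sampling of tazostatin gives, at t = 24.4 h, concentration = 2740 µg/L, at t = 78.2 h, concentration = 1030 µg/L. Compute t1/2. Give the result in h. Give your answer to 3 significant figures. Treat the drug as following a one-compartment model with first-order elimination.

38.1 h

k = ln(C₁/C₂) / (t₂ − t₁) = ln(2740/1030) / (78.2 − 24.4)
  = 0.9784 / 53.80 = 0.01819 h⁻¹
t½ = ln2 / k = 0.693147 / 0.01819 = 38.11 h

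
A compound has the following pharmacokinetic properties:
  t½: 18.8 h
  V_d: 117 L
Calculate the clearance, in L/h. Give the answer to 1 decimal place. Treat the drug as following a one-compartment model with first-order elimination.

4.3 L/h

k = ln2 / t½ = 0.693147 / 18.8 = 0.03687 h⁻¹
CL = k × Vd = 0.03687 × 117 = 4.314 L/h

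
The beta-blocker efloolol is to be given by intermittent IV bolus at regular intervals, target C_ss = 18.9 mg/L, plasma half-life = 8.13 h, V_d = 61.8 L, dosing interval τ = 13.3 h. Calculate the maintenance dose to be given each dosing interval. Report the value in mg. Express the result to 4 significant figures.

k = ln2 / t½ = 0.693147 / 8.13 = 0.08526 h⁻¹
CL = k × Vd = 0.08526 × 61.8 = 5.269 L/h
At steady state, Dose/τ = Css × CL.
Dose = Css × CL × τ = 18.9 × 5.269 × 13.3 = 1324 mg

1324 mg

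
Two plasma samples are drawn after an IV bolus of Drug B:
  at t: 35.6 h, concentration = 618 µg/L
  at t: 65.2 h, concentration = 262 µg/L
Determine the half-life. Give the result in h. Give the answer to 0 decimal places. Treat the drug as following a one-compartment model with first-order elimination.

24 h

k = ln(C₁/C₂) / (t₂ − t₁) = ln(618/262) / (65.2 − 35.6)
  = 0.8581 / 29.60 = 0.02899 h⁻¹
t½ = ln2 / k = 0.693147 / 0.02899 = 23.91 h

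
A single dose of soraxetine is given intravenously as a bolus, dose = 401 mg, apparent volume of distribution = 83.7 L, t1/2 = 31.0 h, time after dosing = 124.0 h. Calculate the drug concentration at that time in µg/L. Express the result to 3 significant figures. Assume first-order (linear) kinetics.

299 µg/L

C₀ = Dose / Vd = 401.0 / 83.7 = 4.791 mg/L
k = ln2 / t½ = 0.693147 / 31.0 = 0.02236 h⁻¹
t / t½ = 124.0 / 31.0 = 4 half-lives
C = C₀ × (1/2)^4 = 4.791 × 0.06250 = 0.2994 mg/L
Convert: 0.2994 mg/L × 1000 = 299.4 µg/L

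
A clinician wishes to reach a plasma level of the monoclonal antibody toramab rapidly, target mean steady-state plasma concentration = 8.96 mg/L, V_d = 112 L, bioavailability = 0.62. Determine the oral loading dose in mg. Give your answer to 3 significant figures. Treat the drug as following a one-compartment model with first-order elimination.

LD = Css × Vd / F = 8.96 × 112 / 0.62 = 1619 mg

1620 mg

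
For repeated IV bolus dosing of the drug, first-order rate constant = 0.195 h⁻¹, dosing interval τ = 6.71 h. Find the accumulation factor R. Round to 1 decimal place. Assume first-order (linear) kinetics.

1.4

e^(−kτ) = e^(−0.1950 × 6.71) = 0.2702
Accumulation ratio R = 1 / (1 − e^(−kτ)) = 1 / (1 − 0.2702) = 1.370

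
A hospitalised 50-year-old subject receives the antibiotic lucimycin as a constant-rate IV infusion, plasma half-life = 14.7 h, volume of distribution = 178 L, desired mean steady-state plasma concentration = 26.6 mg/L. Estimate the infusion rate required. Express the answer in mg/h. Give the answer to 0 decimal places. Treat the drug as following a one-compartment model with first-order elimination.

223 mg/h

k = ln2 / t½ = 0.693147 / 14.7 = 0.04715 h⁻¹
CL = k × Vd = 0.04715 × 178 = 8.393 L/h
At steady state, infusion rate R₀ = Css × CL = 26.6 × 8.393 = 223.3 mg/h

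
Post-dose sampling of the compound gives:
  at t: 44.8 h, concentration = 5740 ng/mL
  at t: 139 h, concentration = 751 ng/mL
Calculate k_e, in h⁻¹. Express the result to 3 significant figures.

0.0216 h⁻¹

k = ln(C₁/C₂) / (t₂ − t₁) = ln(5740/751) / (139 − 44.8)
  = 2.034 / 94.20 = 0.02159 h⁻¹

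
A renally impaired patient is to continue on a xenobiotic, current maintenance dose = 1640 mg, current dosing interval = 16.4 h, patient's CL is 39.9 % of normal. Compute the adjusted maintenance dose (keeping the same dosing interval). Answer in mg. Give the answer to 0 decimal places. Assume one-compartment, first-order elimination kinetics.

To keep the same average steady-state level, dosing rate must scale with clearance.
CL ratio = 39.9 / 100 = 0.3990
New dose (same interval) = 1640 × 0.3990 = 654.4 mg

654 mg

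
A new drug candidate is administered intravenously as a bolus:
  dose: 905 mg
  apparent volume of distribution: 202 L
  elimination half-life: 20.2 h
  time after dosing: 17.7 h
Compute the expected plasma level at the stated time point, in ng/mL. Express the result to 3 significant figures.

2440 ng/mL

C₀ = Dose / Vd = 905.0 / 202 = 4.480 mg/L
k = ln2 / t½ = 0.693147 / 20.2 = 0.03431 h⁻¹
C = C₀ · e^(−k·t) = 4.480 × e^(−0.03431 × 17.7)
  = 4.480 × 0.5448 = 2.441 mg/L
Convert: 2.441 mg/L × 1000 = 2441 ng/mL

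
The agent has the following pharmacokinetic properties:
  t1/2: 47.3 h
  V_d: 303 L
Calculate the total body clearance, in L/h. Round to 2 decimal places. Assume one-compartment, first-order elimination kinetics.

k = ln2 / t½ = 0.693147 / 47.3 = 0.01465 h⁻¹
CL = k × Vd = 0.01465 × 303 = 4.439 L/h

4.44 L/h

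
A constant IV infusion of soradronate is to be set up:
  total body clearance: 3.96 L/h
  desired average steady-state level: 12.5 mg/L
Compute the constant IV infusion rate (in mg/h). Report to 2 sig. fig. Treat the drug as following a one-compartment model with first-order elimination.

At steady state, infusion rate R₀ = Css × CL = 12.5 × 3.960 = 49.50 mg/h

50 mg/h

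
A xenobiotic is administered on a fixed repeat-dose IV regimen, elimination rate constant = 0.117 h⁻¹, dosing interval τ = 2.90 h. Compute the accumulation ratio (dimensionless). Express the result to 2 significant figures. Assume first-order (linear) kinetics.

3.5

e^(−kτ) = e^(−0.1170 × 2.90) = 0.7123
Accumulation ratio R = 1 / (1 − e^(−kτ)) = 1 / (1 − 0.7123) = 3.476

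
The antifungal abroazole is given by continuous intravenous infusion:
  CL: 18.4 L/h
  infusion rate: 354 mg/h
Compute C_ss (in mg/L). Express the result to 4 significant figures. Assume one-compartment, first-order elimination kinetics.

At steady state Css = R₀ / CL = 354 / 18.40 = 19.24 mg/L

19.24 mg/L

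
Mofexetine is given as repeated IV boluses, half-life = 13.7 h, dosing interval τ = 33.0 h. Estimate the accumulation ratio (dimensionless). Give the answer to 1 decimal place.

k = ln2 / t½ = 0.693147 / 13.7 = 0.05059 h⁻¹
e^(−kτ) = e^(−0.05059 × 33.0) = 0.1883
Accumulation ratio R = 1 / (1 − e^(−kτ)) = 1 / (1 − 0.1883) = 1.232

1.2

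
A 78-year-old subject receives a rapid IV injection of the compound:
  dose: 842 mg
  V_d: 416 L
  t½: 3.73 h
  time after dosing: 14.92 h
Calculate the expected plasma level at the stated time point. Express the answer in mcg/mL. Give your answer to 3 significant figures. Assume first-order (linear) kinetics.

C₀ = Dose / Vd = 842.0 / 416 = 2.024 mg/L
k = ln2 / t½ = 0.693147 / 3.73 = 0.1858 h⁻¹
t / t½ = 14.92 / 3.73 = 4 half-lives
C = C₀ × (1/2)^4 = 2.024 × 0.06250 = 0.1265 mg/L
(0.1265 mg/L = 0.1265 mcg/mL)

0.127 mcg/mL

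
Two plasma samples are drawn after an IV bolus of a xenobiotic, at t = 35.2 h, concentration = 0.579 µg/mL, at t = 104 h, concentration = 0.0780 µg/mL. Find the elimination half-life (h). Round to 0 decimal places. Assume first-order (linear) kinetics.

k = ln(C₁/C₂) / (t₂ − t₁) = ln(0.579/0.0780) / (104 − 35.2)
  = 2.005 / 68.80 = 0.02914 h⁻¹
t½ = ln2 / k = 0.693147 / 0.02914 = 23.79 h

24 h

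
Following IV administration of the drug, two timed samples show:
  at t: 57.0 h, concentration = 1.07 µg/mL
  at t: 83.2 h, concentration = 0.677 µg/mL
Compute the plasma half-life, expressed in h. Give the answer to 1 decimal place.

k = ln(C₁/C₂) / (t₂ − t₁) = ln(1.07/0.677) / (83.2 − 57.0)
  = 0.4577 / 26.20 = 0.01747 h⁻¹
t½ = ln2 / k = 0.693147 / 0.01747 = 39.68 h

39.7 h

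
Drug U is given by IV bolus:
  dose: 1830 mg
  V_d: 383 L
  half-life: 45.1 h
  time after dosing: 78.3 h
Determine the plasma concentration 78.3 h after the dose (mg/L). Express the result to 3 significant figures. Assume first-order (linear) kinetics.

C₀ = Dose / Vd = 1830 / 383 = 4.778 mg/L
k = ln2 / t½ = 0.693147 / 45.1 = 0.01537 h⁻¹
C = C₀ · e^(−k·t) = 4.778 × e^(−0.01537 × 78.3)
  = 4.778 × 0.3002 = 1.434 mg/L

1.43 mg/L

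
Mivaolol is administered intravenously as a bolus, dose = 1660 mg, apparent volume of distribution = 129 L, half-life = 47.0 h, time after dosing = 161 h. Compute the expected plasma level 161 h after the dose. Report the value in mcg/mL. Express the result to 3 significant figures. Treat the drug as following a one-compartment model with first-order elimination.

C₀ = Dose / Vd = 1660 / 129 = 12.87 mg/L
k = ln2 / t½ = 0.693147 / 47.0 = 0.01475 h⁻¹
C = C₀ · e^(−k·t) = 12.87 × e^(−0.01475 × 161)
  = 12.87 × 0.09304 = 1.197 mg/L
(1.197 mg/L = 1.197 mcg/mL)

1.20 mcg/mL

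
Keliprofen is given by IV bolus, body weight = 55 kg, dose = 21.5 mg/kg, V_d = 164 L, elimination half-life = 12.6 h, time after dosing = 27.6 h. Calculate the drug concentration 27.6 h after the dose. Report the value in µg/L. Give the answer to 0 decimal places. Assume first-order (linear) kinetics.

Total dose = 21.5 × 55 = 1183 mg
C₀ = Dose / Vd = 1183 / 164 = 7.213 mg/L
k = ln2 / t½ = 0.693147 / 12.6 = 0.05501 h⁻¹
C = C₀ · e^(−k·t) = 7.213 × e^(−0.05501 × 27.6)
  = 7.213 × 0.2191 = 1.580 mg/L
Convert: 1.580 mg/L × 1000 = 1580 µg/L

1580 µg/L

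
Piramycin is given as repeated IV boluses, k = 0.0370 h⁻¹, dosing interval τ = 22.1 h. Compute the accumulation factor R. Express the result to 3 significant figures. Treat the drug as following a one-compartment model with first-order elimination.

e^(−kτ) = e^(−0.03700 × 22.1) = 0.4414
Accumulation ratio R = 1 / (1 − e^(−kτ)) = 1 / (1 − 0.4414) = 1.790

1.79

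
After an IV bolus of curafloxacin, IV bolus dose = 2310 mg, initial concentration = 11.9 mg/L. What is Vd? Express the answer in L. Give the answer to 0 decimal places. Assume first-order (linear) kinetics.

Vd = Dose / C₀ = 2310 / 11.9 = 194.1 L

194 L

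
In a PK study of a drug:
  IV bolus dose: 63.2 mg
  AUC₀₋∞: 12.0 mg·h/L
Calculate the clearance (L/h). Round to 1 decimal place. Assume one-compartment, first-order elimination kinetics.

5.3 L/h

CL = Dose / AUC = 63.2 / 12.0 = 5.267 L/h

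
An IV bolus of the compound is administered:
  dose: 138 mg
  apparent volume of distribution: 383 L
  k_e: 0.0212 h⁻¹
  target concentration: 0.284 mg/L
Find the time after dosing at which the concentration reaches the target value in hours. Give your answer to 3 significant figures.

C₀ = Dose / Vd = 138.0 / 383 = 0.3603 mg/L
t = ln(C₀ / C) / k = ln(0.3603 / 0.284) / 0.02120
  = ln(1.269) / 0.02120 = 0.2382 / 0.02120 = 11.24 h

11.2 h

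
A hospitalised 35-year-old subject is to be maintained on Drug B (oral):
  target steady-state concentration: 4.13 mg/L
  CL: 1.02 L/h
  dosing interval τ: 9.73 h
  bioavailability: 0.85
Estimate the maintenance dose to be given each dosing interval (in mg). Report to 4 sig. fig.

At steady state, F × (Dose/τ) = Css × CL.
Dose = Css × CL × τ / F = 4.13 × 1.020 × 9.73 / 0.85 = 48.22 mg

48.22 mg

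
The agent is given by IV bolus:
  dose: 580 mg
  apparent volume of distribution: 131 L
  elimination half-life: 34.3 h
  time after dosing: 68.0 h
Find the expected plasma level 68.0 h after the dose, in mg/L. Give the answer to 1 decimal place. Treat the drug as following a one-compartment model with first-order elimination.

1.1 mg/L

C₀ = Dose / Vd = 580.0 / 131 = 4.427 mg/L
k = ln2 / t½ = 0.693147 / 34.3 = 0.02021 h⁻¹
C = C₀ · e^(−k·t) = 4.427 × e^(−0.02021 × 68.0)
  = 4.427 × 0.2530 = 1.120 mg/L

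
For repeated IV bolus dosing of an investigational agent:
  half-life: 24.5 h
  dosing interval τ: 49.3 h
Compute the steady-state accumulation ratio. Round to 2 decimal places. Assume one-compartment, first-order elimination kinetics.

k = ln2 / t½ = 0.693147 / 24.5 = 0.02829 h⁻¹
e^(−kτ) = e^(−0.02829 × 49.3) = 0.2479
Accumulation ratio R = 1 / (1 − e^(−kτ)) = 1 / (1 − 0.2479) = 1.330

1.33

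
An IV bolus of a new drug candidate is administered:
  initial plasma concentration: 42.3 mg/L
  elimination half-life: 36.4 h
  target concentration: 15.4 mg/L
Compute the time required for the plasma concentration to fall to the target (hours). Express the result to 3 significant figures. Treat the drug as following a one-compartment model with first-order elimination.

k = ln2 / t½ = 0.693147 / 36.4 = 0.01904 h⁻¹
t = ln(C₀ / C) / k = ln(42.30 / 15.4) / 0.01904
  = ln(2.747) / 0.01904 = 1.011 / 0.01904 = 53.10 h

53.1 h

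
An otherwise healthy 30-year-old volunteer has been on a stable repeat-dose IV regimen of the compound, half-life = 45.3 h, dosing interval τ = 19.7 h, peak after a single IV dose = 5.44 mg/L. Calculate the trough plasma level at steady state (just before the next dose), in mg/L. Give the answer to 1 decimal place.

k = ln2 / t½ = 0.693147 / 45.3 = 0.01530 h⁻¹
e^(−kτ) = e^(−0.01530 × 19.7) = 0.7398
Accumulation ratio R = 1 / (1 − e^(−kτ)) = 1 / (1 − 0.7398) = 3.843
Steady-state trough = C₀ × R × e^(−kτ) = 5.44 × 3.843 × 0.7398 = 15.47 mg/L

15.5 mg/L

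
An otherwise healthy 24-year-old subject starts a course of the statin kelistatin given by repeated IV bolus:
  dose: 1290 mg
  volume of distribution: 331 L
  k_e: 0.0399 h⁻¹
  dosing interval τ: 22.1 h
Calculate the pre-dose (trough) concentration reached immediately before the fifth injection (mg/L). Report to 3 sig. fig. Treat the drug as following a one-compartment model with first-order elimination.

2.67 mg/L

C₀ per dose = Dose / Vd = 1290 / 331 = 3.897 mg/L
Fraction remaining after one interval: r = e^(−kτ) = e^(−0.03990 × 22.1) = 0.4140
Before dose 5, 4 doses have been given (aged 1τ, 2τ, 3τ, 4τ).
C_trough = C₀ × (r + r² + … + r^4) = C₀ × r(1−r^4)/(1−r)
        = 3.897 × 0.4140 × (1 − 0.02938) / (1 − 0.4140) = 2.672 mg/L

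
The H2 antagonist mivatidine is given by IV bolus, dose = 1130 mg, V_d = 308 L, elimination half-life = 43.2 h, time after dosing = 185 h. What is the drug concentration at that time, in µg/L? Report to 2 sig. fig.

C₀ = Dose / Vd = 1130 / 308 = 3.669 mg/L
k = ln2 / t½ = 0.693147 / 43.2 = 0.01605 h⁻¹
C = C₀ · e^(−k·t) = 3.669 × e^(−0.01605 × 185)
  = 3.669 × 0.05134 = 0.1884 mg/L
Convert: 0.1884 mg/L × 1000 = 188.4 µg/L

190 µg/L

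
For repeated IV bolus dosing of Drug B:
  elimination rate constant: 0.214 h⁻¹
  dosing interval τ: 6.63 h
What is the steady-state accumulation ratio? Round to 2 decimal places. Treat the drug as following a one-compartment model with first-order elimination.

1.32

e^(−kτ) = e^(−0.2140 × 6.63) = 0.2420
Accumulation ratio R = 1 / (1 − e^(−kτ)) = 1 / (1 − 0.2420) = 1.319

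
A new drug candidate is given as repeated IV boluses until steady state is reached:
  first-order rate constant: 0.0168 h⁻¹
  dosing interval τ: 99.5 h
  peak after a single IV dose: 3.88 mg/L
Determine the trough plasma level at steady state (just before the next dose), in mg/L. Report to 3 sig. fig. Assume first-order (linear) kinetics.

e^(−kτ) = e^(−0.01680 × 99.5) = 0.1879
Accumulation ratio R = 1 / (1 − e^(−kτ)) = 1 / (1 − 0.1879) = 1.231
Steady-state trough = C₀ × R × e^(−kτ) = 3.88 × 1.231 × 0.1879 = 0.8975 mg/L

0.898 mg/L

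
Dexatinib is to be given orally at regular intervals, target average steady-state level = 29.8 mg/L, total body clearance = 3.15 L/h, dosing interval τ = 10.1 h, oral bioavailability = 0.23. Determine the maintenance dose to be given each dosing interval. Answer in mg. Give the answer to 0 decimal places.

4122 mg

At steady state, F × (Dose/τ) = Css × CL.
Dose = Css × CL × τ / F = 29.8 × 3.150 × 10.1 / 0.23 = 4122 mg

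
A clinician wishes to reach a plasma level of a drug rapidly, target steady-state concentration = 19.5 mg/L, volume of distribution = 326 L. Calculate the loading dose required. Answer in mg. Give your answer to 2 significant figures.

LD = Css × Vd = 19.5 × 326 = 6357 mg

6400 mg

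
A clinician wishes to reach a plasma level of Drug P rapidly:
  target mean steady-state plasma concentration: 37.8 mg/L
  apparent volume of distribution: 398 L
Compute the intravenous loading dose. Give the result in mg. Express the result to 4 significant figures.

15040 mg

LD = Css × Vd = 37.8 × 398 = 15040 mg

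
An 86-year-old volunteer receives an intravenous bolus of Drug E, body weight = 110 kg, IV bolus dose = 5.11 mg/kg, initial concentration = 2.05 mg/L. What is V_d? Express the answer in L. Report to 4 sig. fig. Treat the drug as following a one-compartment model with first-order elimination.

Dose = 5.11 × 110 = 562.1 mg
Vd = Dose / C₀ = 562.1 / 2.05 = 274.2 L

274.2 L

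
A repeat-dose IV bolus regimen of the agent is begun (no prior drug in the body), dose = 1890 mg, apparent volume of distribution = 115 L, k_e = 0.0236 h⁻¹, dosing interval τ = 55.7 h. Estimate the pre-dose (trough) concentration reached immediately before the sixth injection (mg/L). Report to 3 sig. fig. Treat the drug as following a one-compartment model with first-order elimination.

6.03 mg/L

C₀ per dose = Dose / Vd = 1890 / 115 = 16.43 mg/L
Fraction remaining after one interval: r = e^(−kτ) = e^(−0.02360 × 55.7) = 0.2686
Before dose 6, 5 doses have been given (aged 1τ, 2τ, 3τ, 4τ, 5τ).
C_trough = C₀ × (r + r² + … + r^5) = C₀ × r(1−r^5)/(1−r)
        = 16.43 × 0.2686 × (1 − 0.001398) / (1 − 0.2686) = 6.025 mg/L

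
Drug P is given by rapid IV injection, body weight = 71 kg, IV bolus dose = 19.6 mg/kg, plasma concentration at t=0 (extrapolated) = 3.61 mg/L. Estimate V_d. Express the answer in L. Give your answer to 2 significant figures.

390 L

Dose = 19.6 × 71 = 1392 mg
Vd = Dose / C₀ = 1392 / 3.61 = 385.6 L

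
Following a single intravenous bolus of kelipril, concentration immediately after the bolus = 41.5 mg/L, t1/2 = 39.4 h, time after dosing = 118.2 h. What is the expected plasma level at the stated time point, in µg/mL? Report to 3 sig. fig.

5.19 µg/mL

k = ln2 / t½ = 0.693147 / 39.4 = 0.01759 h⁻¹
t / t½ = 118.2 / 39.4 = 3 half-lives
C = C₀ × (1/2)^3 = 41.50 × 0.1250 = 5.188 mg/L
(5.188 mg/L = 5.188 µg/mL)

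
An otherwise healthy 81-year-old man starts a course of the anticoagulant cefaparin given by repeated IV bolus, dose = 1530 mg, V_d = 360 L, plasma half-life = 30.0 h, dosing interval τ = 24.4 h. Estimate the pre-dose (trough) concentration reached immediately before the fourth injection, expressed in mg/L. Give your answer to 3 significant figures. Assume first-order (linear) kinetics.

C₀ per dose = Dose / Vd = 1530 / 360 = 4.250 mg/L
k = ln2 / t½ = 0.693147 / 30.0 = 0.02310 h⁻¹
Fraction remaining after one interval: r = e^(−kτ) = e^(−0.02310 × 24.4) = 0.5691
Before dose 4, 3 doses have been given (aged 1τ, 2τ, 3τ).
C_trough = C₀ × (r + r² + … + r^3) = C₀ × r(1−r^3)/(1−r)
        = 4.250 × 0.5691 × (1 − 0.1843) / (1 − 0.5691) = 4.579 mg/L

4.58 mg/L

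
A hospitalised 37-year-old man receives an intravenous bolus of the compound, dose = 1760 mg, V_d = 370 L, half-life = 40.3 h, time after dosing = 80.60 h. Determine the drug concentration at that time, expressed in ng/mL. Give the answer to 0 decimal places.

C₀ = Dose / Vd = 1760 / 370 = 4.757 mg/L
k = ln2 / t½ = 0.693147 / 40.3 = 0.01720 h⁻¹
t / t½ = 80.60 / 40.3 = 2 half-lives
C = C₀ × (1/2)^2 = 4.757 × 0.2500 = 1.189 mg/L
Convert: 1.189 mg/L × 1000 = 1189 ng/mL

1189 ng/mL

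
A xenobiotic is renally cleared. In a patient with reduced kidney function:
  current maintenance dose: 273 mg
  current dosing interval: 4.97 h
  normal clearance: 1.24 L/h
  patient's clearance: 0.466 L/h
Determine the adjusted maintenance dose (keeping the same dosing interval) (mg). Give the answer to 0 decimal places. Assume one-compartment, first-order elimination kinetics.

To keep the same average steady-state level, dosing rate must scale with clearance.
CL ratio = 0.466 / 1.24 = 0.3758
New dose (same interval) = 273 × 0.3758 = 102.6 mg

103 mg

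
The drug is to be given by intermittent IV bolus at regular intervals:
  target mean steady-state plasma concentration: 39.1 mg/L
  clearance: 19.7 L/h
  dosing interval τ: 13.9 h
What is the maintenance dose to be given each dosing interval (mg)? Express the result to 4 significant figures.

At steady state, Dose/τ = Css × CL.
Dose = Css × CL × τ = 39.1 × 19.70 × 13.9 = 10710 mg

10710 mg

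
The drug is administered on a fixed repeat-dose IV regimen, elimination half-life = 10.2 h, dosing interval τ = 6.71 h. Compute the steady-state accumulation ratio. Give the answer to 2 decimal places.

k = ln2 / t½ = 0.693147 / 10.2 = 0.06796 h⁻¹
e^(−kτ) = e^(−0.06796 × 6.71) = 0.6338
Accumulation ratio R = 1 / (1 − e^(−kτ)) = 1 / (1 − 0.6338) = 2.731

2.73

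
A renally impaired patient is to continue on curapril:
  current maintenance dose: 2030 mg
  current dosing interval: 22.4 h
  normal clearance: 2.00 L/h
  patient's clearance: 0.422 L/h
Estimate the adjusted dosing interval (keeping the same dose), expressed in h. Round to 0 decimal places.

106 h

To keep the same average steady-state level, dosing rate must scale with clearance.
CL ratio = 0.422 / 2.00 = 0.2110
New interval (same dose) = 22.4 / 0.2110 = 106.2 h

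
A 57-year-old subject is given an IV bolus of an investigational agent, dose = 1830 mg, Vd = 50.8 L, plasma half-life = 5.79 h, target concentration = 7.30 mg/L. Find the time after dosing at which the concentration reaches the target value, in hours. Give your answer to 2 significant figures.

13 h

C₀ = Dose / Vd = 1830 / 50.8 = 36.02 mg/L
k = ln2 / t½ = 0.693147 / 5.79 = 0.1197 h⁻¹
t = ln(C₀ / C) / k = ln(36.02 / 7.30) / 0.1197
  = ln(4.934) / 0.1197 = 1.596 / 0.1197 = 13.33 h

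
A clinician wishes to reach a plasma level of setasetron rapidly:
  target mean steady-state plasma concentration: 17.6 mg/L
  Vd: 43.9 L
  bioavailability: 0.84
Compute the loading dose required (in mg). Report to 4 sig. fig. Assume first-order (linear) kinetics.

919.8 mg

LD = Css × Vd / F = 17.6 × 43.9 / 0.84 = 919.8 mg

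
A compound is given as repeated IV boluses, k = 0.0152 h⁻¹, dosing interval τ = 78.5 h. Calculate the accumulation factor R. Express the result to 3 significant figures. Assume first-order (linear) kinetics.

e^(−kτ) = e^(−0.01520 × 78.5) = 0.3032
Accumulation ratio R = 1 / (1 − e^(−kτ)) = 1 / (1 − 0.3032) = 1.435

1.44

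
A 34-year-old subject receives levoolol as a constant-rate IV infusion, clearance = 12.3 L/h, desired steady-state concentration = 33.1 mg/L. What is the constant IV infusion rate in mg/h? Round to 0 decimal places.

At steady state, infusion rate R₀ = Css × CL = 33.1 × 12.30 = 407.1 mg/h

407 mg/h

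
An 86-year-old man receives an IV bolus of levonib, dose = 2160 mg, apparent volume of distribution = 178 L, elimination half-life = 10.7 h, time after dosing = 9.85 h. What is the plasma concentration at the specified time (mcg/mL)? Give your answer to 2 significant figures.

C₀ = Dose / Vd = 2160 / 178 = 12.13 mg/L
k = ln2 / t½ = 0.693147 / 10.7 = 0.06478 h⁻¹
C = C₀ · e^(−k·t) = 12.13 × e^(−0.06478 × 9.85)
  = 12.13 × 0.5283 = 6.408 mg/L
(6.408 mg/L = 6.408 mcg/mL)

6.4 mcg/mL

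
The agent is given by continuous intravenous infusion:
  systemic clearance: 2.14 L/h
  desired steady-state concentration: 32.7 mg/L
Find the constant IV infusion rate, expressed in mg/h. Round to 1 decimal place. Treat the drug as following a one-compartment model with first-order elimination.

70.0 mg/h

At steady state, infusion rate R₀ = Css × CL = 32.7 × 2.140 = 69.98 mg/h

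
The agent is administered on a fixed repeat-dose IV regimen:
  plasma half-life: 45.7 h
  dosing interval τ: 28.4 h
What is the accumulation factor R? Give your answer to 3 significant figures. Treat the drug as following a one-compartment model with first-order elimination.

k = ln2 / t½ = 0.693147 / 45.7 = 0.01517 h⁻¹
e^(−kτ) = e^(−0.01517 × 28.4) = 0.6500
Accumulation ratio R = 1 / (1 − e^(−kτ)) = 1 / (1 − 0.6500) = 2.857

2.86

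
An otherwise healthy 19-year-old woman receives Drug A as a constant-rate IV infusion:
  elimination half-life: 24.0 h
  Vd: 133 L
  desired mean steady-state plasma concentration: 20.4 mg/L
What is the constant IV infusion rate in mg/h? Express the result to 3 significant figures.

k = ln2 / t½ = 0.693147 / 24.0 = 0.02888 h⁻¹
CL = k × Vd = 0.02888 × 133 = 3.841 L/h
At steady state, infusion rate R₀ = Css × CL = 20.4 × 3.841 = 78.36 mg/h

78.4 mg/h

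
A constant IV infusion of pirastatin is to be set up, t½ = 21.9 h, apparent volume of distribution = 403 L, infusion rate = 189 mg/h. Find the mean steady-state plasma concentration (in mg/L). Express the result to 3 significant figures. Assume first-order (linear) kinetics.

14.8 mg/L

k = ln2 / t½ = 0.693147 / 21.9 = 0.03165 h⁻¹
CL = k × Vd = 0.03165 × 403 = 12.75 L/h
At steady state Css = R₀ / CL = 189 / 12.75 = 14.82 mg/L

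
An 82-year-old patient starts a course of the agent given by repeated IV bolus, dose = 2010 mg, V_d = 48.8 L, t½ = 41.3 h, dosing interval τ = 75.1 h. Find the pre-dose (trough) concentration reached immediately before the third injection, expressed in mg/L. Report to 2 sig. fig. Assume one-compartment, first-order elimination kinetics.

C₀ per dose = Dose / Vd = 2010 / 48.8 = 41.19 mg/L
k = ln2 / t½ = 0.693147 / 41.3 = 0.01678 h⁻¹
Fraction remaining after one interval: r = e^(−kτ) = e^(−0.01678 × 75.1) = 0.2836
Before dose 3, 2 doses have been given (aged 1τ, 2τ).
C_trough = C₀ × (r + r²) = 41.19 × (0.2836 + 0.08043) = 14.99 mg/L

15 mg/L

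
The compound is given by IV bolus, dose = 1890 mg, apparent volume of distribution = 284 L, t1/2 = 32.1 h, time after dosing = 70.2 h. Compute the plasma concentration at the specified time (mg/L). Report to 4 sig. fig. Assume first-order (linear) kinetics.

C₀ = Dose / Vd = 1890 / 284 = 6.655 mg/L
k = ln2 / t½ = 0.693147 / 32.1 = 0.02159 h⁻¹
C = C₀ · e^(−k·t) = 6.655 × e^(−0.02159 × 70.2)
  = 6.655 × 0.2197 = 1.462 mg/L

1.462 mg/L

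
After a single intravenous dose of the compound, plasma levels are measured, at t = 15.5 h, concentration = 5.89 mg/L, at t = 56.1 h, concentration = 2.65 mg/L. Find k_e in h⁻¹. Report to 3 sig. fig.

k = ln(C₁/C₂) / (t₂ − t₁) = ln(5.89/2.65) / (56.1 − 15.5)
  = 0.7987 / 40.60 = 0.01967 h⁻¹

0.0197 h⁻¹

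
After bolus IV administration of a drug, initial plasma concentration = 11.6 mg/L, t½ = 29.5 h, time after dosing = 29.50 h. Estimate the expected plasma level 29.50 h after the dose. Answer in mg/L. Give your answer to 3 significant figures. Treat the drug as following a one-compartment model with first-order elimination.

k = ln2 / t½ = 0.693147 / 29.5 = 0.02350 h⁻¹
t / t½ = 29.50 / 29.5 = 1 half-lives
C = C₀ × (1/2)^1 = 11.60 × 0.5000 = 5.800 mg/L

5.80 mg/L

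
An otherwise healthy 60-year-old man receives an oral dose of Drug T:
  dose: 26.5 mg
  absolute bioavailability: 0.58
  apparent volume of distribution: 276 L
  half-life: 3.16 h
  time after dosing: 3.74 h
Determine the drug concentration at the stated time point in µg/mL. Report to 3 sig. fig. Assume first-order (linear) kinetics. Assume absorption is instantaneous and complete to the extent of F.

Amount reaching circulation = F × Dose = 0.58 × 26.50 = 15.37 mg
C₀ = F·Dose / Vd = 15.37 / 276 = 0.05569 mg/L
k = ln2 / t½ = 0.693147 / 3.16 = 0.2194 h⁻¹
C = C₀ · e^(−k·t) = 0.05569 × e^(−0.2194 × 3.74)
  = 0.05569 × 0.4402 = 0.02451 mg/L
(0.02451 mg/L = 0.02451 µg/mL)

0.0245 µg/mL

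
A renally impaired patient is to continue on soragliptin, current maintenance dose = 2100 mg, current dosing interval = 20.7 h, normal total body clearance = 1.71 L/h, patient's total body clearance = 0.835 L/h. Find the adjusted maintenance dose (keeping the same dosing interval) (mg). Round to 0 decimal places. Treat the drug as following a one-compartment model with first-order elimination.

To keep the same average steady-state level, dosing rate must scale with clearance.
CL ratio = 0.835 / 1.71 = 0.4883
New dose (same interval) = 2100 × 0.4883 = 1025 mg

1025 mg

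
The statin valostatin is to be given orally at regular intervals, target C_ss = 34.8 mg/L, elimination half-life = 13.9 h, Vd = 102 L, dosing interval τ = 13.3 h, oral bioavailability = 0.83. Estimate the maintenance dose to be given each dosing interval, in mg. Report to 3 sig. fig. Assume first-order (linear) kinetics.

k = ln2 / t½ = 0.693147 / 13.9 = 0.04987 h⁻¹
CL = k × Vd = 0.04987 × 102 = 5.087 L/h
At steady state, F × (Dose/τ) = Css × CL.
Dose = Css × CL × τ / F = 34.8 × 5.087 × 13.3 / 0.83 = 2837 mg

2840 mg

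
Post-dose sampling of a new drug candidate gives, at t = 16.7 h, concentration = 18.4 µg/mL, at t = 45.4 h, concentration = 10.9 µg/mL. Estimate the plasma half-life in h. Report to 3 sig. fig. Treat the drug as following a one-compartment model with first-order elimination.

k = ln(C₁/C₂) / (t₂ − t₁) = ln(18.4/10.9) / (45.4 − 16.7)
  = 0.5236 / 28.70 = 0.01824 h⁻¹
t½ = ln2 / k = 0.693147 / 0.01824 = 38.00 h

38.0 h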